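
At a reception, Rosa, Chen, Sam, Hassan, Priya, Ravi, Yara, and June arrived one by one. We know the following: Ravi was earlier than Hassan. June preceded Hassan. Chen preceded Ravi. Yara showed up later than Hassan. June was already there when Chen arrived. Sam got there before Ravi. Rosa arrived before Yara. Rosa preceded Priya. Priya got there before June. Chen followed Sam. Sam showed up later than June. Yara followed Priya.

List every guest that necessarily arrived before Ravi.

Chen, June, Priya, Rosa, Sam

Directly stated before Ravi: Chen and Sam.
June reaches Ravi via June → Chen → Ravi.
Priya reaches Ravi via Priya → June → Chen → Ravi.
Rosa reaches Ravi via Rosa → Priya → June → Chen → Ravi.
No chain forces Yara (or any of the others) ahead of Ravi.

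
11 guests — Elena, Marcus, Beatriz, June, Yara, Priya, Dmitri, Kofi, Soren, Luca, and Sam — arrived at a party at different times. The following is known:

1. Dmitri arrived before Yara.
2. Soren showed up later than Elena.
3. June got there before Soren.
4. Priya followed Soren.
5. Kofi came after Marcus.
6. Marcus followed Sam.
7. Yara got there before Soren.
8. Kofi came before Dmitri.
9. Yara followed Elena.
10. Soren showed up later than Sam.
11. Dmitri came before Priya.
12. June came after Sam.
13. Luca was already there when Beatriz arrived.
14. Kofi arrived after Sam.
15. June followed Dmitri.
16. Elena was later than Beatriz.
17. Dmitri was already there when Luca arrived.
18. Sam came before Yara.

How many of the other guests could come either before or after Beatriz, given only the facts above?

1

Forced before Beatriz: Dmitri, Kofi, Luca, Marcus, and Sam; forced after Beatriz: Elena, Priya, Soren, and Yara.
That leaves June with no forced order relative to Beatriz — 1.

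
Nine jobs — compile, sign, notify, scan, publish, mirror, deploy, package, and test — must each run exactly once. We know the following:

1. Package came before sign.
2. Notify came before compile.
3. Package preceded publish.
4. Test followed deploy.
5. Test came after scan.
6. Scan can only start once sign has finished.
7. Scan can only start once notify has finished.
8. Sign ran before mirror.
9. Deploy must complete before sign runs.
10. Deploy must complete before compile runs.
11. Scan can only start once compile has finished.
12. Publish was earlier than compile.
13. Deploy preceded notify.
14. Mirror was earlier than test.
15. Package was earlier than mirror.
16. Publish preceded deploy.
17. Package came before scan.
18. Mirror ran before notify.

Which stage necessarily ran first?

Package has a chain of constraints placing it before every other stage, so package must be first.

package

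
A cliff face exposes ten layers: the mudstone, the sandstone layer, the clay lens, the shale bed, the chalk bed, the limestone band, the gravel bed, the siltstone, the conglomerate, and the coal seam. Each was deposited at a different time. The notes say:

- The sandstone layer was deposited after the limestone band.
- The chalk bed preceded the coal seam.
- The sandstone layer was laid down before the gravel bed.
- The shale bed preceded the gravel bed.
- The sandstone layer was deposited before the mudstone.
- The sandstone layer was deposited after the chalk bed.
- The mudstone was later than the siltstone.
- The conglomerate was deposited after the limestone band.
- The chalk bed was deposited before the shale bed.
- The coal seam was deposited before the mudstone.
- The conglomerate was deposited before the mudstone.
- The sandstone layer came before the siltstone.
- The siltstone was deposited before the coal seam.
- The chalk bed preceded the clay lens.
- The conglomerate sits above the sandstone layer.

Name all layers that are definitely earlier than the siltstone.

the chalk bed, the limestone band, the sandstone layer

Directly stated before the siltstone: the sandstone layer.
The chalk bed reaches the siltstone via the chalk bed → the sandstone layer → the siltstone.
The limestone band reaches the siltstone via the limestone band → the sandstone layer → the siltstone.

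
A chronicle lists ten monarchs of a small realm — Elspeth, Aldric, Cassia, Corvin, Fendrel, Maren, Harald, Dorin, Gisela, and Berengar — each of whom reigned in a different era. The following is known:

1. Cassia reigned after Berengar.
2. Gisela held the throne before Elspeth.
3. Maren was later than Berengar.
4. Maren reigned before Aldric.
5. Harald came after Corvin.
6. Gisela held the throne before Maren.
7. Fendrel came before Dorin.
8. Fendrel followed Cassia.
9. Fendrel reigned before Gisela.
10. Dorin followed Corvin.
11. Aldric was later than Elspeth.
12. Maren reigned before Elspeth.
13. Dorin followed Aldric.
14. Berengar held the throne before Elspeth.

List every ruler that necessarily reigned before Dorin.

Aldric, Berengar, Cassia, Corvin, Elspeth, Fendrel, Gisela, Maren

Directly stated before Dorin: Aldric, Corvin, and Fendrel.
Berengar reaches Dorin via Berengar → Cassia → Fendrel → Dorin.
Cassia reaches Dorin via Cassia → Fendrel → Dorin.
Elspeth reaches Dorin via Elspeth → Aldric → Dorin.
Likewise Gisela and Maren each reach Dorin by chaining the stated constraints.
No chain forces Harald ahead of Dorin.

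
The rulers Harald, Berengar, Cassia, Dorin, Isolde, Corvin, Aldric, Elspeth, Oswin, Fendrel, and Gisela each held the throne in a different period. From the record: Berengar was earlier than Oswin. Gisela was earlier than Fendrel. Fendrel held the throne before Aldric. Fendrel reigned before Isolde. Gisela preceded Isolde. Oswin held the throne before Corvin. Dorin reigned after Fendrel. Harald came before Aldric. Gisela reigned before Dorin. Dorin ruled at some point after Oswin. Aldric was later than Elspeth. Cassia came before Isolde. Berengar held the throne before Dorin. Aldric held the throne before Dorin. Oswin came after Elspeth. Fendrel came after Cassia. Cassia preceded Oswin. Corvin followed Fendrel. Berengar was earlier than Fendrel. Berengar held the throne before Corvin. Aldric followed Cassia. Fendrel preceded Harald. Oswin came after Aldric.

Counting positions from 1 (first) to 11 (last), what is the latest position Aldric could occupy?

Aldric must come before Corvin, Dorin, and Oswin — 3 rulers forced after them.
Everything else can be placed before Aldric in some valid order, so Aldric can sit as late as position 11 − 3 = 8.

8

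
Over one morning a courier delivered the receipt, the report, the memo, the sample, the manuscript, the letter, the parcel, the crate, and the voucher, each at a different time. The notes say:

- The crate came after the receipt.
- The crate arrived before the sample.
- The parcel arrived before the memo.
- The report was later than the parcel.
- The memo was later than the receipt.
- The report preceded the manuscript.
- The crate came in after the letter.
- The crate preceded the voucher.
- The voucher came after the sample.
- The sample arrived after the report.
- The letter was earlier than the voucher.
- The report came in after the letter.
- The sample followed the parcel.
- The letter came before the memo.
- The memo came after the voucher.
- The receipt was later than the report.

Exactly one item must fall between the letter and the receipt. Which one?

Tracing the constraints gives the letter → the report → the receipt, so the report sits after the letter and before the receipt.
No other item is forced both after the letter and before the receipt.

the report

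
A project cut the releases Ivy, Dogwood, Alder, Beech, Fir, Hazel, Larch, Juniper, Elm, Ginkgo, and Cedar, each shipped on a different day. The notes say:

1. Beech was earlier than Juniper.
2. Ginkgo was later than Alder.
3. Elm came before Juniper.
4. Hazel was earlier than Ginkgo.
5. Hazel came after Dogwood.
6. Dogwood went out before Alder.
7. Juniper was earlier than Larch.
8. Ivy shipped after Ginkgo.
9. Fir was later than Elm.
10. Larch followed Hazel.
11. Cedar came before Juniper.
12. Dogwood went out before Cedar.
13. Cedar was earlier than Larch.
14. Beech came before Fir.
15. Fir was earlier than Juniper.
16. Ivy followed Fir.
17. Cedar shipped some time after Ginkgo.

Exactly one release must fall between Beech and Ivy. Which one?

Tracing the constraints gives Beech → Fir → Ivy, so Fir sits after Beech and before Ivy.
No other release is forced both after Beech and before Ivy.

Fir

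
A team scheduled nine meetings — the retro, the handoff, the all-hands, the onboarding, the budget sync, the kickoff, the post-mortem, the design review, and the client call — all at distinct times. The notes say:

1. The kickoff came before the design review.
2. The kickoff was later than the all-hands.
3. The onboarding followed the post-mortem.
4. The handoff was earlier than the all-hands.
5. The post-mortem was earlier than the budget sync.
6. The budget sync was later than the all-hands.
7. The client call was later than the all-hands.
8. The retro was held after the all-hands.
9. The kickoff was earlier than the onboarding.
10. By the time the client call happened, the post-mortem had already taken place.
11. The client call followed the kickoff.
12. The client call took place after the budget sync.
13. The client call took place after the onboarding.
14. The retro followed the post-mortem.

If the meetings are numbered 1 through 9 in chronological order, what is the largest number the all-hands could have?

The all-hands must come before the budget sync, the client call, the design review, the kickoff, the onboarding, and the retro — 6 meetings forced after it.
Everything else can be placed before the all-hands in some valid order, so the all-hands can sit as late as position 9 − 6 = 3.

3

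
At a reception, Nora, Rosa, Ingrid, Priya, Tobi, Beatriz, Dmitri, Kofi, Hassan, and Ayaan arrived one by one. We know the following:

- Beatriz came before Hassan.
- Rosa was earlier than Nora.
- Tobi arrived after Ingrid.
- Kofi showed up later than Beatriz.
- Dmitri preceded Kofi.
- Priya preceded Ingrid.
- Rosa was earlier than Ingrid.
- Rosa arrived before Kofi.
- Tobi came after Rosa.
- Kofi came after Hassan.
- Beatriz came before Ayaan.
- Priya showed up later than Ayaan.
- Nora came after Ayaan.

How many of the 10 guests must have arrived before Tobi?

5

Directly stated before Tobi: Ingrid and Rosa.
Ayaan reaches Tobi via Ayaan → Priya → Ingrid → Tobi.
Beatriz reaches Tobi via Beatriz → Ayaan → Priya → Ingrid → Tobi.
Priya reaches Tobi via Priya → Ingrid → Tobi.
No chain forces Nora (or any of the others) ahead of Tobi.
That's Ayaan, Beatriz, Ingrid, Priya, and Rosa — 5 in all.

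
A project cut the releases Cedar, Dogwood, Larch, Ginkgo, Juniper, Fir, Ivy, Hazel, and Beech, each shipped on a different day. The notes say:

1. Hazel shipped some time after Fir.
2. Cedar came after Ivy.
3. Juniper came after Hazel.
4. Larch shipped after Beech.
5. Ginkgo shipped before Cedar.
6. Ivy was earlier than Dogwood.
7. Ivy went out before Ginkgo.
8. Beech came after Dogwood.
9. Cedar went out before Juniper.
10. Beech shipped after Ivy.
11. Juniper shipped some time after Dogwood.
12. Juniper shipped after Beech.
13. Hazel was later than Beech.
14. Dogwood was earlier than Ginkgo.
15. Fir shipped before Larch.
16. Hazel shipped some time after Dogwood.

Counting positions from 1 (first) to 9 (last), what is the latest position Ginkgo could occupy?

7

Ginkgo must come before Cedar and Juniper — 2 releases forced after it.
Everything else can be placed before Ginkgo in some valid order, so Ginkgo can sit as late as position 9 − 2 = 7.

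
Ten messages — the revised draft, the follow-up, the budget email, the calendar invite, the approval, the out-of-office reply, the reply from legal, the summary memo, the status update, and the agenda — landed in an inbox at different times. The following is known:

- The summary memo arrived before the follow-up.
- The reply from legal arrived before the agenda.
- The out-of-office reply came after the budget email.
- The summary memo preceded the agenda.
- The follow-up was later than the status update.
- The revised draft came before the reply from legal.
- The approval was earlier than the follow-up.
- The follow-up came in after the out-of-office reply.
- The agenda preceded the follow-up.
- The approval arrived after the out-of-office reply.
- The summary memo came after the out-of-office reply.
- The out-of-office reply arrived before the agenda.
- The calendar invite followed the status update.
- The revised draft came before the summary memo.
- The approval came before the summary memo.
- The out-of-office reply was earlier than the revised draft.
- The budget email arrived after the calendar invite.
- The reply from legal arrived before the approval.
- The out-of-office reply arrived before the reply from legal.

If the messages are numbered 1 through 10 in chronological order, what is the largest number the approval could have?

The approval must come before the agenda, the follow-up, and the summary memo — 3 messages forced after it.
Everything else can be placed before the approval in some valid order, so the approval can sit as late as position 10 − 3 = 7.

7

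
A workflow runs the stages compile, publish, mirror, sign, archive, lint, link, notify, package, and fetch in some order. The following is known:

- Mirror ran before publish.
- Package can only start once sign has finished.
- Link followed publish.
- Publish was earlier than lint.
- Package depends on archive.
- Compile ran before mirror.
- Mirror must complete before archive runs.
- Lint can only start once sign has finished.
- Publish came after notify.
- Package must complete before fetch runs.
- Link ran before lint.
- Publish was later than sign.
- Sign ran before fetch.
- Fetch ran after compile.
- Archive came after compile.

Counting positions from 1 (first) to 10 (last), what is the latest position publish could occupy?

Publish must come before link and lint — 2 stages forced after it.
Everything else can be placed before publish in some valid order, so publish can sit as late as position 10 − 2 = 8.

8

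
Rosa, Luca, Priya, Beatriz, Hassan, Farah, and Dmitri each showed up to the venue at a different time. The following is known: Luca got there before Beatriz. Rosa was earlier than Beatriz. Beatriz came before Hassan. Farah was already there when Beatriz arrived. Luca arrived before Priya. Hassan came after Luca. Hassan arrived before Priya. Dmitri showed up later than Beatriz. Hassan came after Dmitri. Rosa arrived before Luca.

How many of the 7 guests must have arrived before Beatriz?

Directly stated before Beatriz: Farah, Luca, and Rosa.
That's Farah, Luca, and Rosa — 3 in all.

3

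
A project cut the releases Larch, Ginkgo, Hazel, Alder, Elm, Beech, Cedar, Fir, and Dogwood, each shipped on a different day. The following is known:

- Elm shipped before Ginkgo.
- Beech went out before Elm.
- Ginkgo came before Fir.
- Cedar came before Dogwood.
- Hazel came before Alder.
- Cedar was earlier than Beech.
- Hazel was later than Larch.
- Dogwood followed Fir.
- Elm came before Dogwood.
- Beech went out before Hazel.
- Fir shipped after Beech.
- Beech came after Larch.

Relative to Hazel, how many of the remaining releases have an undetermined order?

4

Forced before Hazel: Beech, Cedar, and Larch; forced after Hazel: Alder.
That leaves Dogwood, Elm, Fir, and Ginkgo with no forced order relative to Hazel — 4.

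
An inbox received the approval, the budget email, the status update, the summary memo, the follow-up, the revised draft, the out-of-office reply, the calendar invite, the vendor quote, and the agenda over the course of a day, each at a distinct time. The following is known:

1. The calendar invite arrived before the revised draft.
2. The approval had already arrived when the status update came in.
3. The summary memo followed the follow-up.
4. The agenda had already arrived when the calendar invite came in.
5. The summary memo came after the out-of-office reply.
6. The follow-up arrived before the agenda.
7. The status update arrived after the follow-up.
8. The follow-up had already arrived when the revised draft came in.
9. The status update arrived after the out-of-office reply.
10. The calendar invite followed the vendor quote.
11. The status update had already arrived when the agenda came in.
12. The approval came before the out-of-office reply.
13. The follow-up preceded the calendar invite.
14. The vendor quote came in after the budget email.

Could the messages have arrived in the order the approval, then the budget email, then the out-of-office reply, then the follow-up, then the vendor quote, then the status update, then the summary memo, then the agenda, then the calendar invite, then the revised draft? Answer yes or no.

Check each stated constraint against the proposed order — e.g. the approval is ahead of the status update; the follow-up is ahead of the revised draft. Every pair is in the required order; nothing is violated.

yes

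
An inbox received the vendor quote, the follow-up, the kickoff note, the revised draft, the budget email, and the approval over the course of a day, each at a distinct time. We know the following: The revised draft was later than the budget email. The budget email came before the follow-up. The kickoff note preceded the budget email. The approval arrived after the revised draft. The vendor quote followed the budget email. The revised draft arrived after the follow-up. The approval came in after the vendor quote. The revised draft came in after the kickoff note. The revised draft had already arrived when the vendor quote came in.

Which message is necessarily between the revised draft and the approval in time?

the vendor quote

Tracing the constraints gives the revised draft → the vendor quote → the approval, so the vendor quote sits after the revised draft and before the approval.
No other message is forced both after the revised draft and before the approval.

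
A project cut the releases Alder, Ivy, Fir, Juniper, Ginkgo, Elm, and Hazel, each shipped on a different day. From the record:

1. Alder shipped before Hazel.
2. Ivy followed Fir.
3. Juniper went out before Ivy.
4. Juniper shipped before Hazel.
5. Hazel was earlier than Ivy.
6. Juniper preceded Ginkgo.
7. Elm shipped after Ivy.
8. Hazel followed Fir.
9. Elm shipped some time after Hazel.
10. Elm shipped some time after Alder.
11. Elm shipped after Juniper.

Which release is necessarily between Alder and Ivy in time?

Tracing the constraints gives Alder → Hazel → Ivy, so Hazel sits after Alder and before Ivy.
No other release is forced both after Alder and before Ivy.

Hazel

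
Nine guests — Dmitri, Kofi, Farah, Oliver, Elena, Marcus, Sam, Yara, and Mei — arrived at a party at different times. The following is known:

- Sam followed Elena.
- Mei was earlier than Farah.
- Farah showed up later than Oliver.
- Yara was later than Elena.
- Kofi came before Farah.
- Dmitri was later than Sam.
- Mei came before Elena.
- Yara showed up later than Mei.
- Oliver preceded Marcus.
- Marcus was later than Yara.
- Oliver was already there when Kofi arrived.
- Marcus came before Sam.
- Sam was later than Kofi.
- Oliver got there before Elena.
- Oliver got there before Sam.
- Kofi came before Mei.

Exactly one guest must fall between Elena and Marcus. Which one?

Tracing the constraints gives Elena → Yara → Marcus, so Yara sits after Elena and before Marcus.
No other guest is forced both after Elena and before Marcus.

Yara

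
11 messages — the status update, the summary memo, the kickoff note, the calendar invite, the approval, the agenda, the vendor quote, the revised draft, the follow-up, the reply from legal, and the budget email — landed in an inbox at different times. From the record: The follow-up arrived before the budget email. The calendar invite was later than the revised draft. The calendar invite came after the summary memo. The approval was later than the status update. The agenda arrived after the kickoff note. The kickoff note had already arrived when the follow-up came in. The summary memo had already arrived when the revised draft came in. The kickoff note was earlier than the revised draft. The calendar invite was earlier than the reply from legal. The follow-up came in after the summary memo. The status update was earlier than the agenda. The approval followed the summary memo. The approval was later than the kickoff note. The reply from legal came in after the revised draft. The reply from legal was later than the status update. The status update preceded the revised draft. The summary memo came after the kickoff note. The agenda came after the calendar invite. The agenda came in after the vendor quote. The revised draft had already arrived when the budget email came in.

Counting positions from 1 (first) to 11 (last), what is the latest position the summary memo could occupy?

The summary memo must come before the agenda, the approval, the budget email, the calendar invite, the follow-up, the reply from legal, and the revised draft — 7 messages forced after it.
Everything else can be placed before the summary memo in some valid order, so the summary memo can sit as late as position 11 − 7 = 4.

4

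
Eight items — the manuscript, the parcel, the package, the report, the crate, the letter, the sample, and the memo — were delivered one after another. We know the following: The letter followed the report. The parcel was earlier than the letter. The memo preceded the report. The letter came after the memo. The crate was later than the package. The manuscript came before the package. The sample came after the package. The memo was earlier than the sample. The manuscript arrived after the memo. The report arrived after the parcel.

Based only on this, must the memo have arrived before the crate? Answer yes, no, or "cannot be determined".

yes

Chain the constraints: the memo → the manuscript → the package → the crate. Each link is directly stated, so the memo comes before the crate.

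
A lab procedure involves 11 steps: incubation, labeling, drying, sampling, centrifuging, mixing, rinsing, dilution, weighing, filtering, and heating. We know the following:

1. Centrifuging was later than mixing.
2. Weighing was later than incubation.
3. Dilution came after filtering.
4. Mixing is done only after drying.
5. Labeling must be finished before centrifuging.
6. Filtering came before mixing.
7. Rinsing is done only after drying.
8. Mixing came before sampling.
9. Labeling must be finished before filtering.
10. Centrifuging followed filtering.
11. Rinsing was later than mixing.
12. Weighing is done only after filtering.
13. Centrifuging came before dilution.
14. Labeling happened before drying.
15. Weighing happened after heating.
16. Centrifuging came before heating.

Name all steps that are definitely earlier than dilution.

Directly stated before dilution: centrifuging and filtering.
Drying reaches dilution via drying → mixing → centrifuging → dilution.
Labeling reaches dilution via labeling → filtering → dilution.
Mixing reaches dilution via mixing → centrifuging → dilution.
No chain forces heating (or any of the others) ahead of dilution.

centrifuging, drying, filtering, labeling, mixing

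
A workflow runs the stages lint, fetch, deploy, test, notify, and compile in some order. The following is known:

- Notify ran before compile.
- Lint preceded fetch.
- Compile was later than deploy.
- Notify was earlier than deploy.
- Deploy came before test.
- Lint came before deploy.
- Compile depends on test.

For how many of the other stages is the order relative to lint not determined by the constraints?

1

Forced after lint: compile, deploy, fetch, and test.
That leaves notify with no forced order relative to lint — 1.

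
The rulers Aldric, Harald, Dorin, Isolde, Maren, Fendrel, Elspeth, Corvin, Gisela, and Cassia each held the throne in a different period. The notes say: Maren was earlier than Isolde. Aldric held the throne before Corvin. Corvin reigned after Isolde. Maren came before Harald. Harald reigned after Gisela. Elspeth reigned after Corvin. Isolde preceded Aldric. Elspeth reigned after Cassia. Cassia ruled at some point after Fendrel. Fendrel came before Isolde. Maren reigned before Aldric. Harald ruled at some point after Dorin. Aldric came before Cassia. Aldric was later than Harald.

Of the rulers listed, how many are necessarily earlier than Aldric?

Directly stated before Aldric: Harald, Isolde, and Maren.
Dorin reaches Aldric via Dorin → Harald → Aldric.
Fendrel reaches Aldric via Fendrel → Isolde → Aldric.
Gisela reaches Aldric via Gisela → Harald → Aldric.
No chain forces Cassia (or any of the others) ahead of Aldric.
That's Dorin, Fendrel, Gisela, Harald, Isolde, and Maren — 6 in all.

6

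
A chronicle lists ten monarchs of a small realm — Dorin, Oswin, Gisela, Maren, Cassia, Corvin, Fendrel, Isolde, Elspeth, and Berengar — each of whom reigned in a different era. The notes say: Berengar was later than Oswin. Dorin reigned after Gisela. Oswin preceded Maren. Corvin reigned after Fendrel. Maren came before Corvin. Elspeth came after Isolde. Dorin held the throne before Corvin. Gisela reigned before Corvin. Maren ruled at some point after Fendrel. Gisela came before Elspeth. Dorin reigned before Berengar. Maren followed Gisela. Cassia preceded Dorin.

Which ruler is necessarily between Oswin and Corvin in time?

Tracing the constraints gives Oswin → Maren → Corvin, so Maren sits after Oswin and before Corvin.
No other ruler is forced both after Oswin and before Corvin.

Maren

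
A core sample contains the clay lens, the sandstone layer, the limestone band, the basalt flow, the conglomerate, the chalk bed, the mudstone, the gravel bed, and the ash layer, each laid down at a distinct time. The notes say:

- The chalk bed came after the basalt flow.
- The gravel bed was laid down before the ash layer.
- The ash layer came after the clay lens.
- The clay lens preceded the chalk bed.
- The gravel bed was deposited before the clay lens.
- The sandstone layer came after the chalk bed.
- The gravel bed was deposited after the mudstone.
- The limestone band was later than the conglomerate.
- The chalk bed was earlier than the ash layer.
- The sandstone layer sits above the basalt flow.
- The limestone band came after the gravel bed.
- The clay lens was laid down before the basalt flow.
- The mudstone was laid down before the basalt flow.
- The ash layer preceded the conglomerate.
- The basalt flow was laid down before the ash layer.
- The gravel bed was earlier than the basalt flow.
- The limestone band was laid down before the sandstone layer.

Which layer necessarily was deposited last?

Every other layer has a chain of constraints placing it before the sandstone layer, so the sandstone layer is last.

the sandstone layer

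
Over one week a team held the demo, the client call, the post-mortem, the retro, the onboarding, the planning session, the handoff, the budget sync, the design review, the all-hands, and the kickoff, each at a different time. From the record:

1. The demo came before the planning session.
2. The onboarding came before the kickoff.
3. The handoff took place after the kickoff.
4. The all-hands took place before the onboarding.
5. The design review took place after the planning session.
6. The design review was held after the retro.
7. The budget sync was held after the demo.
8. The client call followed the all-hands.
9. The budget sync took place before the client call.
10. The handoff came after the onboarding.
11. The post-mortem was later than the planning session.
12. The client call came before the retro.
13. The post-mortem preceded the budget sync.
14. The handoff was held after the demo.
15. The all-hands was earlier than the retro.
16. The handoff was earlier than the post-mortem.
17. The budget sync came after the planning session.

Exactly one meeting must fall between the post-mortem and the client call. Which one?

the budget sync

Tracing the constraints gives the post-mortem → the budget sync → the client call, so the budget sync sits after the post-mortem and before the client call.
No other meeting is forced both after the post-mortem and before the client call.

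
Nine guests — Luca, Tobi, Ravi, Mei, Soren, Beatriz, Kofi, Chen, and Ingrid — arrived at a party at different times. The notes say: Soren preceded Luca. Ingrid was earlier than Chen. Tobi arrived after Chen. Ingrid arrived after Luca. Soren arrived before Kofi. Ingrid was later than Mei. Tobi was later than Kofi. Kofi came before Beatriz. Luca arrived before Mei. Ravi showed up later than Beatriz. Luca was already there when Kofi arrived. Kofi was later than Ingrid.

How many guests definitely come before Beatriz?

5

Directly stated before Beatriz: Kofi.
Ingrid reaches Beatriz via Ingrid → Kofi → Beatriz.
Luca reaches Beatriz via Luca → Kofi → Beatriz.
Mei reaches Beatriz via Mei → Ingrid → Kofi → Beatriz.
Likewise Soren reaches Beatriz by chaining the stated constraints.
That's Ingrid, Kofi, Luca, Mei, and Soren — 5 in all.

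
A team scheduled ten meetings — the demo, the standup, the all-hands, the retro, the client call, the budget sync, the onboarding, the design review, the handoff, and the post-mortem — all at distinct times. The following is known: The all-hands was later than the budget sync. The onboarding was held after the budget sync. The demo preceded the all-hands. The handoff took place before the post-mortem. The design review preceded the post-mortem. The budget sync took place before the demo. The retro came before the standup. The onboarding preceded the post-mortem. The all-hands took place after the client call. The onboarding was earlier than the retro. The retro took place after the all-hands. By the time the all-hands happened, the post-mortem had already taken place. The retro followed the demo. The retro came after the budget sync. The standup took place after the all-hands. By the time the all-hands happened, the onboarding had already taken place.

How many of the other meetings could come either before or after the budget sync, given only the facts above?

3

Forced after the budget sync: the all-hands, the demo, the onboarding, the post-mortem, the retro, and the standup.
That leaves the client call, the design review, and the handoff with no forced order relative to the budget sync — 3.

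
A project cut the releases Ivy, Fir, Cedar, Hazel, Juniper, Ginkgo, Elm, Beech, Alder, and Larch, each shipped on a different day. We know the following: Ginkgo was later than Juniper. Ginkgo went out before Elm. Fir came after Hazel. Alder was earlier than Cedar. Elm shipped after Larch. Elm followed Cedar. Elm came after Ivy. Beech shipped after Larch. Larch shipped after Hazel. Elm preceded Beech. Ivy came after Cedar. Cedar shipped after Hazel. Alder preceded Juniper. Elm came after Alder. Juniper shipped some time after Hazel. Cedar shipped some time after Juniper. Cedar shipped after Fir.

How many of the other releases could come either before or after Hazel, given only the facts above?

1

Forced after Hazel: Beech, Cedar, Elm, Fir, Ginkgo, Ivy, Juniper, and Larch.
That leaves Alder with no forced order relative to Hazel — 1.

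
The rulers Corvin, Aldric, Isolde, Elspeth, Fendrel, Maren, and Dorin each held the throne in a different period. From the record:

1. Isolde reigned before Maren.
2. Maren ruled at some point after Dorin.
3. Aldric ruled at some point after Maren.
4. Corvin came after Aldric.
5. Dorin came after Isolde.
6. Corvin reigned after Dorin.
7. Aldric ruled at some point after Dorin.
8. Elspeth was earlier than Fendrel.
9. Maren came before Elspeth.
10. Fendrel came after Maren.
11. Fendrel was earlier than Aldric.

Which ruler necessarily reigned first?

Isolde

Isolde has a chain of constraints placing them before every other ruler, so Isolde must be first.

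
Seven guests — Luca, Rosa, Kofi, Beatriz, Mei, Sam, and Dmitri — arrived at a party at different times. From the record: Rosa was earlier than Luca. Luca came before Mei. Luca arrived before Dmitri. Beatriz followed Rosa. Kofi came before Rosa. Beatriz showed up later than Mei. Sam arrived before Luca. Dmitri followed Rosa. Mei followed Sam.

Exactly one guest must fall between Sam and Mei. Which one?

Luca

Tracing the constraints gives Sam → Luca → Mei, so Luca sits after Sam and before Mei.
No other guest is forced both after Sam and before Mei.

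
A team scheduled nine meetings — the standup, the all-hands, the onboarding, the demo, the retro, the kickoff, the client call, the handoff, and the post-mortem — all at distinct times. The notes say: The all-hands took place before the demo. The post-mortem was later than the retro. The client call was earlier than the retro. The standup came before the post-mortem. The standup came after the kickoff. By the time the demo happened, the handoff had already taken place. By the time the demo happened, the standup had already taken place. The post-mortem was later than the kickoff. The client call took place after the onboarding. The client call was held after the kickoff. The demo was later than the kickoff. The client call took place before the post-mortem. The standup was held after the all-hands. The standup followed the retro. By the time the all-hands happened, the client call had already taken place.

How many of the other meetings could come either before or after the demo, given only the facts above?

Forced before the demo: the all-hands, the client call, the handoff, the kickoff, the onboarding, the retro, and the standup.
That leaves the post-mortem with no forced order relative to the demo — 1.

1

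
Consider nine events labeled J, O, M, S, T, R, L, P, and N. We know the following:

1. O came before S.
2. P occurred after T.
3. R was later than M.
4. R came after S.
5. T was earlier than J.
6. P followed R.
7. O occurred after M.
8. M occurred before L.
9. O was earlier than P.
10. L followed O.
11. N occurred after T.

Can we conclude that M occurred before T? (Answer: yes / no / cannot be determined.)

cannot be determined

No chain of stated constraints runs from M to T, and none runs from T to M either.
So the relative order of M and T is not fixed by the given facts.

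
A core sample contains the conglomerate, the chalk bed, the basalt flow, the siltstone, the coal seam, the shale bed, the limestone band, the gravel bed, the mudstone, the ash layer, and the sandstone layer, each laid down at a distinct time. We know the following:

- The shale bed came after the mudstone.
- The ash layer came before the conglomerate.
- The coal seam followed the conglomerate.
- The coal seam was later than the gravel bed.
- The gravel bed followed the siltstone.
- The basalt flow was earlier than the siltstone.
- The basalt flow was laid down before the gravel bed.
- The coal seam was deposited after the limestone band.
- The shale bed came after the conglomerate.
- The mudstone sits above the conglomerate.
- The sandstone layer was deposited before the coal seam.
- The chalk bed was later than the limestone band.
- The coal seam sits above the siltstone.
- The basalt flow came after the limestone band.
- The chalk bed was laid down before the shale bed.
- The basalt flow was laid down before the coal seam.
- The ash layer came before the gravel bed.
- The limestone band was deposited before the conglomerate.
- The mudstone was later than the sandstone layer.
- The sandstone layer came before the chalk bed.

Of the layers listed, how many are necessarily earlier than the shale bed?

Directly stated before the shale bed: the chalk bed, the conglomerate, and the mudstone.
The ash layer reaches the shale bed via the ash layer → the conglomerate → the shale bed.
The limestone band reaches the shale bed via the limestone band → the conglomerate → the shale bed.
The sandstone layer reaches the shale bed via the sandstone layer → the mudstone → the shale bed.
No chain forces the siltstone (or any of the others) ahead of the shale bed.
That's the ash layer, the chalk bed, the conglomerate, the limestone band, the mudstone, and the sandstone layer — 6 in all.

6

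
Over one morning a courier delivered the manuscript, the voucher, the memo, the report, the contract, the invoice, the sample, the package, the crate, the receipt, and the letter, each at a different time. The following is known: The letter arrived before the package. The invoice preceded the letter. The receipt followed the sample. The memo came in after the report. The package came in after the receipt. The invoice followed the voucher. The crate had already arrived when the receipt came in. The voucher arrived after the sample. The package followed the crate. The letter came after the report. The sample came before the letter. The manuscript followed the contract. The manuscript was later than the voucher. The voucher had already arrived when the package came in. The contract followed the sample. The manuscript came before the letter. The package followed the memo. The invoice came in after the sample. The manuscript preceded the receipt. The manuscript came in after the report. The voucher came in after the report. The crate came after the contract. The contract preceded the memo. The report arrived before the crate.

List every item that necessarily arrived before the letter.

Directly stated before the letter: the invoice, the manuscript, the report, and the sample.
The contract reaches the letter via the contract → the manuscript → the letter.
The voucher reaches the letter via the voucher → the manuscript → the letter.

the contract, the invoice, the manuscript, the report, the sample, the voucher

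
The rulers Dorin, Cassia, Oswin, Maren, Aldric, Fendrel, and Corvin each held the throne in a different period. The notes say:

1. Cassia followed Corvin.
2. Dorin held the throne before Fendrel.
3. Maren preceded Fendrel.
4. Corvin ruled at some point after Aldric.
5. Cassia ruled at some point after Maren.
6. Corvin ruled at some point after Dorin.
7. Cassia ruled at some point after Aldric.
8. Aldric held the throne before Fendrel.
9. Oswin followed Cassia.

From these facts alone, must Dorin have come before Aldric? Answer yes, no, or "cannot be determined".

cannot be determined

No chain of stated constraints runs from Dorin to Aldric, and none runs from Aldric to Dorin either.
So the relative order of Dorin and Aldric is not fixed by the given facts.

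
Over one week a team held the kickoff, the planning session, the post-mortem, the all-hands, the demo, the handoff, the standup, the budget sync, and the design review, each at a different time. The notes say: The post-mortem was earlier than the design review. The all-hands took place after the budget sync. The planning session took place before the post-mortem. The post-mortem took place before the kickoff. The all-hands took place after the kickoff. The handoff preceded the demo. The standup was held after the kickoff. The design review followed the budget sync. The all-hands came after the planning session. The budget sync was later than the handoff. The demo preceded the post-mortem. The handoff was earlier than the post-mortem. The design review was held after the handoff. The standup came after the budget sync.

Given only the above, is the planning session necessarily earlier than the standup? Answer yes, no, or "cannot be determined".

yes

Chain the constraints: the planning session → the post-mortem → the kickoff → the standup. Each link is directly stated, so the planning session comes before the standup.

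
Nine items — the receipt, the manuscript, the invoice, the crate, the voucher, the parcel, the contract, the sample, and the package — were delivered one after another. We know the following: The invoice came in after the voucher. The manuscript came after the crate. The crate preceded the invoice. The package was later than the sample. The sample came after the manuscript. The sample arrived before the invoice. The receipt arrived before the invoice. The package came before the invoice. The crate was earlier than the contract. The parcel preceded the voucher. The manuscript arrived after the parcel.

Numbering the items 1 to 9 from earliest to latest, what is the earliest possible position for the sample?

4

The crate, the manuscript, and the parcel must all come before the sample — 3 forced predecessors.
Nothing else is forced ahead of the sample, so its earliest slot is position 3 + 1 = 4.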